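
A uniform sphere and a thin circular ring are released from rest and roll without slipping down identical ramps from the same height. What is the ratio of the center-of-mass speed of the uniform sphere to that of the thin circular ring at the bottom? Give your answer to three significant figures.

v_ratio ≈ 1.20

Each satisfies Mgh = ½(1+k)Mv² with k = I/(MR²), so v ∝ 1/√(1+k).
For the uniform sphere k = 0.4; for the thin circular ring k = 1.
v₁/v₂ = √((1+k₂)/(1+k₁)) = √(2/1.4) ≈ 1.20.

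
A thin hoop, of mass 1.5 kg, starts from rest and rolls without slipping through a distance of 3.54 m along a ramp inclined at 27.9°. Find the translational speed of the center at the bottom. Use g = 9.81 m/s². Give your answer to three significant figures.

With I = MR², the ratio k = I/(MR²) is 1.
Since it rolls without slipping, ω = v/R and KE = ½Mv² + ½Iω² = ½(1+k)Mv² = Mv².
The vertical drop is h = L sinθ = 3.54 × sin27.9° = 1.656 m.
Energy conservation: Mgh = Mv², so v = √(2gh/(1+k)) = √(2 × 9.81 × 1.656 / 2) ≈ 4.03 m/s.

v ≈ 4.03 m/s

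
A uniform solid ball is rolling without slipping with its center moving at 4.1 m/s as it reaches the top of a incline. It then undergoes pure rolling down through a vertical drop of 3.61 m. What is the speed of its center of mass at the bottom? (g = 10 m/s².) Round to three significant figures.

The moment of inertia is (2/5)MR², giving k ≡ I/(MR²) = 0.4.
The rolling condition ω = v/R makes the rotational term ½I(v/R)² = ½kMv², so KE_total = ½(1+k)Mv² = (7/10)Mv².
Conserving energy between top and bottom: (7/10)Mv² = (7/10)Mv₀² + Mgh, hence v² = v₀² + 2gh/(1+k).
v = √(4.1² + 2×10×3.61/1.4) = √68.38 ≈ 8.27 m/s.

v ≈ 8.27 m/s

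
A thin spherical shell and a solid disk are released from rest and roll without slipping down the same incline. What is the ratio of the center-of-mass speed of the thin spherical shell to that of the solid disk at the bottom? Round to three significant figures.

Each satisfies Mgh = ½(1+k)Mv² with k = I/(MR²), so v ∝ 1/√(1+k).
For the thin spherical shell k = 2/3; for the solid disk k = 0.5.
v₁/v₂ = √((1+k₂)/(1+k₁)) = √(1.5/1.667) ≈ 0.949.

v_ratio ≈ 0.949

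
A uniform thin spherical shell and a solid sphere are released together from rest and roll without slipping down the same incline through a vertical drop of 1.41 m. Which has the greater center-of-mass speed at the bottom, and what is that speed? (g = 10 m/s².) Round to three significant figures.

the solid sphere, at v ≈ 4.49 m/s

For rolling without slipping, Mgh = ½(1+k)Mv² where k = I/(MR²), so v = √(2gh/(1+k)).
Uniform thin spherical shell: k = 2/3, giving v = √(2×10×1.41/1.667) = 4.113 m/s.
Solid sphere: k = 0.4, giving v = √(2×10×1.41/1.4) = 4.488 m/s.
The smaller k wins: the solid sphere, at ≈ 4.49 m/s.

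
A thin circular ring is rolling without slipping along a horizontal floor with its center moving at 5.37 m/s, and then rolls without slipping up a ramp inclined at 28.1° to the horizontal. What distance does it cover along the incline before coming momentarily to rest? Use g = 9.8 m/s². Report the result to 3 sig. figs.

d ≈ 6.25 m

The moment of inertia is MR², giving k ≡ I/(MR²) = 1.
Pure rolling means v = ωR; then KE = ½Mv² + ½I(v/R)² = ½(1+k)Mv² = Mv².
Setting this equal to Mgh gives the vertical rise h = (1+k)v₀²/(2g) = 2×5.37²/(2×9.8) = 2.943 m.
Along the incline, d = h/sinθ = 2.943/sin28.1° ≈ 6.25 m.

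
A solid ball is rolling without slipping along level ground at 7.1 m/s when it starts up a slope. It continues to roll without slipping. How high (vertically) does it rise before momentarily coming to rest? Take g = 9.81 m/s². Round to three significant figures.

h ≈ 3.60 m

Here I = (2/5)MR², so the shape factor k = I/(MR²) = 0.4.
The rolling condition ω = v/R makes the rotational term ½I(v/R)² = ½kMv², so KE_total = ½(1+k)Mv² = (7/10)Mv².
At the top the kinetic energy is zero, so (7/10)Mv₀² = Mgh.
Thus h = (1+k)v₀²/(2g) = 1.4 × 7.1² / (2 × 9.81) ≈ 3.60 m.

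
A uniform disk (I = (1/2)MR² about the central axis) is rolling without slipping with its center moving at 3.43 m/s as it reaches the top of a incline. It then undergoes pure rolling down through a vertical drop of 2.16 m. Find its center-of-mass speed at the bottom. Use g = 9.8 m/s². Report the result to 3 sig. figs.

v ≈ 6.32 m/s

With I = (1/2)MR², the ratio k = I/(MR²) is 0.5.
The rolling condition ω = v/R makes the rotational term ½I(v/R)² = ½kMv², so KE_total = ½(1+k)Mv² = (3/4)Mv².
Conserving energy between top and bottom: (3/4)Mv² = (3/4)Mv₀² + Mgh, hence v² = v₀² + 2gh/(1+k).
v = √(3.43² + 2×9.8×2.16/1.5) = √39.99 ≈ 6.32 m/s.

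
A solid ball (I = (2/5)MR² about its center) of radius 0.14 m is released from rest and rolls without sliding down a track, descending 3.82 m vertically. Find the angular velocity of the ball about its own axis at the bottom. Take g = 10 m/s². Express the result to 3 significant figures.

With I = (2/5)MR², the ratio k = I/(MR²) is 0.4.
The rolling condition ω = v/R makes the rotational term ½I(v/R)² = ½kMv², so KE_total = ½(1+k)Mv² = (7/10)Mv².
Energy conservation Mgh = ½(1+k)Mv² gives v = √(2gh/(1+k)) = √(2 × 10 × 3.82 / 1.4) = 7.387 m/s.
The angular speed follows from ω = v/R = 7.387/0.14 ≈ 52.8 rad/s.

ω ≈ 52.8 rad/s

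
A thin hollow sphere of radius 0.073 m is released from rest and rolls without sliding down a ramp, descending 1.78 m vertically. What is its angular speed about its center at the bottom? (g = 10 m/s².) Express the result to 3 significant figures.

Here I = (2/3)MR², so the shape factor k = I/(MR²) = 2/3.
Since it rolls without slipping, ω = v/R and KE = ½Mv² + ½Iω² = ½(1+k)Mv² = (5/6)Mv².
Energy conservation Mgh = ½(1+k)Mv² gives v = √(2gh/(1+k)) = √(2 × 10 × 1.78 / 1.667) = 4.622 m/s.
The angular speed follows from ω = v/R = 4.622/0.073 ≈ 63.3 rad/s.

ω ≈ 63.3 rad/s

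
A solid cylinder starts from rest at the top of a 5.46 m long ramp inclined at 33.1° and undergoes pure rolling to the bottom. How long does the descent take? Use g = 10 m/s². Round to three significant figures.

t ≈ 1.73 s

The moment of inertia is (1/2)MR², giving k ≡ I/(MR²) = 0.5.
Newton's second law down the slope: Mg sinθ − f = Ma. The torque equation fR = Iα (with α = a/R) gives f = kMa.
Hence a = g sinθ/(1+k) = 10×sin33.1°/1.5 = 3.641 m/s².
Starting from rest, L = ½at², so t = √(2L/a) = √(2×5.46/3.641) ≈ 1.73 s.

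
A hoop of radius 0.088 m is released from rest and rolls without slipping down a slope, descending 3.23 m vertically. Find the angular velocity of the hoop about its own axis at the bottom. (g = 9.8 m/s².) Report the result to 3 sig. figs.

ω ≈ 63.9 rad/s

With I = MR², the ratio k = I/(MR²) is 1.
Since it rolls without slipping, ω = v/R and KE = ½Mv² + ½Iω² = ½(1+k)Mv² = Mv².
Energy conservation Mgh = ½(1+k)Mv² gives v = √(2gh/(1+k)) = √(2 × 9.8 × 3.23 / 2) = 5.626 m/s.
The angular speed follows from ω = v/R = 5.626/0.088 ≈ 63.9 rad/s.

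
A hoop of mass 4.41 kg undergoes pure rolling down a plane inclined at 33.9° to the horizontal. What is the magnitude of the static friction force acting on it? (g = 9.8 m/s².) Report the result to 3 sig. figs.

For this body I = MR², i.e. k = I/(MR²) = 1.
Newton's second law down the slope: Mg sinθ − f = Ma. The torque equation fR = Iα (with α = a/R) gives f = kMa.
Combining, a = g sinθ/(1+k) and f = kMa = kMg sinθ/(1+k).
f = 1 × 4.41 × 9.8 × sin33.9° / 2 ≈ 12.1 N.

f ≈ 12.1 N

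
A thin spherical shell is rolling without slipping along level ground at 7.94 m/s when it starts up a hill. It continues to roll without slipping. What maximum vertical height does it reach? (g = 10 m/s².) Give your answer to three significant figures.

With I = (2/3)MR², the ratio k = I/(MR²) is 2/3.
Pure rolling means v = ωR; then KE = ½Mv² + ½I(v/R)² = ½(1+k)Mv² = (5/6)Mv².
All of this converts to potential energy at the highest point: (5/6)Mv₀² = Mgh.
Thus h = (1+k)v₀²/(2g) = 1.667 × 7.94² / (2 × 10) ≈ 5.25 m.

h ≈ 5.25 m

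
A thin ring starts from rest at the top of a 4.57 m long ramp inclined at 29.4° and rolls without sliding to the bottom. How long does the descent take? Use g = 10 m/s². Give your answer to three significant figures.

With I = MR², the ratio k = I/(MR²) is 1.
Newton's second law down the slope: Mg sinθ − f = Ma. The torque equation fR = Iα (with α = a/R) gives f = kMa.
Hence a = g sinθ/(1+k) = 10×sin29.4°/2 = 2.455 m/s².
Starting from rest, L = ½at², so t = √(2L/a) = √(2×4.57/2.455) ≈ 1.93 s.

t ≈ 1.93 s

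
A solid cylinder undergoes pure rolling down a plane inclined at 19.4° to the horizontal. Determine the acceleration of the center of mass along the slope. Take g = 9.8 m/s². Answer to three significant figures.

With I = (1/2)MR², the ratio k = I/(MR²) is 0.5.
Translational: Mg sinθ − f = Ma. Rotational about the CM: fR = Iα = kMRa, so f = kMa.
Eliminating f: Mg sinθ = (1+k)Ma, so a = g sinθ/(1+k) = 9.8 × sin19.4° / 1.5 ≈ 2.17 m/s².

a ≈ 2.17 m/s²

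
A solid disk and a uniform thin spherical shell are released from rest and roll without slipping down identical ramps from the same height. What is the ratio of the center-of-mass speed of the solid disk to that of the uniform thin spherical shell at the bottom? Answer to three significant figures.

Each satisfies Mgh = ½(1+k)Mv² with k = I/(MR²), so v ∝ 1/√(1+k).
For the solid disk k = 0.5; for the uniform thin spherical shell k = 2/3.
v₁/v₂ = √((1+k₂)/(1+k₁)) = √(1.667/1.5) ≈ 1.05.

v_ratio ≈ 1.05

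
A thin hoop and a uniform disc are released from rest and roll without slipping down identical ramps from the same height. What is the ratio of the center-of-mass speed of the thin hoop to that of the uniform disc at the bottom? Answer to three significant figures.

v_ratio ≈ 0.866

Each satisfies Mgh = ½(1+k)Mv² with k = I/(MR²), so v ∝ 1/√(1+k).
For the thin hoop k = 1; for the uniform disc k = 0.5.
v₁/v₂ = √((1+k₂)/(1+k₁)) = √(1.5/2) ≈ 0.866.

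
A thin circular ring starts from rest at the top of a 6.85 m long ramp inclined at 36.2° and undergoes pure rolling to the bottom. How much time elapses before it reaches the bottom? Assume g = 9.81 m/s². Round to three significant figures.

With I = MR², the ratio k = I/(MR²) is 1.
Along the incline Mg sinθ − f = Ma, and torque about the center fR = Iα = kMR²(a/R) gives f = kMa.
Hence a = g sinθ/(1+k) = 9.81×sin36.2°/2 = 2.897 m/s².
Starting from rest, L = ½at², so t = √(2L/a) = √(2×6.85/2.897) ≈ 2.17 s.

t ≈ 2.17 s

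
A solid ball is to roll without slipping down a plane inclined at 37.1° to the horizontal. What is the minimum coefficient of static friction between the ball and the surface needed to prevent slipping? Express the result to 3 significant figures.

The moment of inertia is (2/5)MR², giving k ≡ I/(MR²) = 0.4.
Translational: Mg sinθ − f = Ma. Rotational about the CM: fR = Iα = kMRa, so f = kMa.
These give a = g sinθ/(1+k) and the required friction f = kMg sinθ/(1+k).
The normal force is N = Mg cosθ, so μ_min = f/N = k tanθ/(1+k).
μ_min = 0.4 × tan37.1° / 1.4 ≈ 0.216.

μ_min ≈ 0.216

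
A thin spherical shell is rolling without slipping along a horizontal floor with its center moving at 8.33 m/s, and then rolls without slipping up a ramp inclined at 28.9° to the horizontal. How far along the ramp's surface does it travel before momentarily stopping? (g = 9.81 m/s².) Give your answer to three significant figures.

d ≈ 12.2 m

With I = (2/3)MR², the ratio k = I/(MR²) is 2/3.
Pure rolling means v = ωR; then KE = ½Mv² + ½I(v/R)² = ½(1+k)Mv² = (5/6)Mv².
Setting this equal to Mgh gives the vertical rise h = (1+k)v₀²/(2g) = 1.667×8.33²/(2×9.81) = 5.894 m.
Along the incline, d = h/sinθ = 5.894/sin28.9° ≈ 12.2 m.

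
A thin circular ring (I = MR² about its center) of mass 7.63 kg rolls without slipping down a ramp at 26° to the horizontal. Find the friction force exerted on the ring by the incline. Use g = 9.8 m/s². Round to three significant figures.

f ≈ 16.4 N

For this body I = MR², i.e. k = I/(MR²) = 1.
Along the incline Mg sinθ − f = Ma, and torque about the center fR = Iα = kMR²(a/R) gives f = kMa.
Combining, a = g sinθ/(1+k) and f = kMa = kMg sinθ/(1+k).
f = 1 × 7.63 × 9.8 × sin26° / 2 ≈ 16.4 N.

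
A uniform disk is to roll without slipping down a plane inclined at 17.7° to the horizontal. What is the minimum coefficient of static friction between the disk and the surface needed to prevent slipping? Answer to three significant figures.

For this body I = (1/2)MR², i.e. k = I/(MR²) = 0.5.
Along the incline Mg sinθ − f = Ma, and torque about the center fR = Iα = kMR²(a/R) gives f = kMa.
These give a = g sinθ/(1+k) and the required friction f = kMg sinθ/(1+k).
The normal force is N = Mg cosθ, so μ_min = f/N = k tanθ/(1+k).
μ_min = 0.5 × tan17.7° / 1.5 ≈ 0.106.

μ_min ≈ 0.106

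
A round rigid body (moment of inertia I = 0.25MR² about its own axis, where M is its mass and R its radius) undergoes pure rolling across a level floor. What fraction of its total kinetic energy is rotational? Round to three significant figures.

For this body I = 0.25MR², i.e. k = I/(MR²) = 0.25.
Since ω = v/R, the translational part is ½Mv² and the rotational part is ½I(v/R)² = ½kMv²; the total is ½(1+k)Mv².
The rotational fraction is therefore k/(1+k) = 0.25/1.25 ≈ 0.200.

fraction ≈ 0.200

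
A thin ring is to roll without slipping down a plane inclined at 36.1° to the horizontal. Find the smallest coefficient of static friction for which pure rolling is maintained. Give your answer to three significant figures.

μ_min ≈ 0.365

Here I = MR², so the shape factor k = I/(MR²) = 1.
Newton's second law down the slope: Mg sinθ − f = Ma. The torque equation fR = Iα (with α = a/R) gives f = kMa.
These give a = g sinθ/(1+k) and the required friction f = kMg sinθ/(1+k).
With N = Mg cosθ, the no-slip condition f ≤ μN gives μ_min = f/N = k tanθ/(1+k).
μ_min = 1 × tan36.1° / 2 ≈ 0.365.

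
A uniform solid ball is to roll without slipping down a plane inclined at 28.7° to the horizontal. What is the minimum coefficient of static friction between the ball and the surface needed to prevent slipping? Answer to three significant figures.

Here I = (2/5)MR², so the shape factor k = I/(MR²) = 0.4.
Newton's second law down the slope: Mg sinθ − f = Ma. The torque equation fR = Iα (with α = a/R) gives f = kMa.
These give a = g sinθ/(1+k) and the required friction f = kMg sinθ/(1+k).
With N = Mg cosθ, the no-slip condition f ≤ μN gives μ_min = f/N = k tanθ/(1+k).
μ_min = 0.4 × tan28.7° / 1.4 ≈ 0.156.

μ_min ≈ 0.156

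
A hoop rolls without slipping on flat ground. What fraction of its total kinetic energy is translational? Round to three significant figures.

Here I = MR², so the shape factor k = I/(MR²) = 1.
With ω = v/R, KE_trans = ½Mv² and KE_rot = ½Iω² = ½kMv², so KE_total = ½(1+k)Mv².
The translational fraction is therefore 1/(1+k) = 1/2 ≈ 0.500.

fraction ≈ 0.500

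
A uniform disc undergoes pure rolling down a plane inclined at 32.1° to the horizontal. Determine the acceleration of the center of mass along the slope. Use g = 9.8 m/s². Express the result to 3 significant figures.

For this body I = (1/2)MR², i.e. k = I/(MR²) = 0.5.
Newton's second law down the slope: Mg sinθ − f = Ma. The torque equation fR = Iα (with α = a/R) gives f = kMa.
Eliminating f: Mg sinθ = (1+k)Ma, so a = g sinθ/(1+k) = 9.8 × sin32.1° / 1.5 ≈ 3.47 m/s².

a ≈ 3.47 m/s²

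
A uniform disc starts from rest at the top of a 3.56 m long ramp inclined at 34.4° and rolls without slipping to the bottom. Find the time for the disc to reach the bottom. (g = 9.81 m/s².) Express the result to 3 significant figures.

Here I = (1/2)MR², so the shape factor k = I/(MR²) = 0.5.
Along the incline Mg sinθ − f = Ma, and torque about the center fR = Iα = kMR²(a/R) gives f = kMa.
Hence a = g sinθ/(1+k) = 9.81×sin34.4°/1.5 = 3.695 m/s².
With constant a from rest, t = √(2L/a) = √(2·3.56/3.695) ≈ 1.39 s.

t ≈ 1.39 s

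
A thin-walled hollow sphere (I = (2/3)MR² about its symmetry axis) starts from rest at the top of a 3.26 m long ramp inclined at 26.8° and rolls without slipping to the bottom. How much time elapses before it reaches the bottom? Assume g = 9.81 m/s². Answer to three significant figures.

Here I = (2/3)MR², so the shape factor k = I/(MR²) = 2/3.
Along the incline Mg sinθ − f = Ma, and torque about the center fR = Iα = kMR²(a/R) gives f = kMa.
Hence a = g sinθ/(1+k) = 9.81×sin26.8°/1.667 = 2.654 m/s².
Starting from rest, L = ½at², so t = √(2L/a) = √(2×3.26/2.654) ≈ 1.57 s.

t ≈ 1.57 s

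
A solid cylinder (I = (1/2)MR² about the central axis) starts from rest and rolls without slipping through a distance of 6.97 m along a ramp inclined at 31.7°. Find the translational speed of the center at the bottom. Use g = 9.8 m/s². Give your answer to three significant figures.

v ≈ 6.92 m/s

The moment of inertia is (1/2)MR², giving k ≡ I/(MR²) = 0.5.
The rolling condition ω = v/R makes the rotational term ½I(v/R)² = ½kMv², so KE_total = ½(1+k)Mv² = (3/4)Mv².
The vertical drop is h = L sinθ = 6.97 × sin31.7° = 3.663 m.
Energy conservation: Mgh = (3/4)Mv², so v = √(2gh/(1+k)) = √(2 × 9.8 × 3.663 / 1.5) ≈ 6.92 m/s.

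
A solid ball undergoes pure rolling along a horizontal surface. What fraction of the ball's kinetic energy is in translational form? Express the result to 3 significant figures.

For this body I = (2/5)MR², i.e. k = I/(MR²) = 0.4.
Since ω = v/R, the translational part is ½Mv² and the rotational part is ½I(v/R)² = ½kMv²; the total is ½(1+k)Mv².
The translational fraction is therefore 1/(1+k) = 1/1.4 ≈ 0.714.

fraction ≈ 0.714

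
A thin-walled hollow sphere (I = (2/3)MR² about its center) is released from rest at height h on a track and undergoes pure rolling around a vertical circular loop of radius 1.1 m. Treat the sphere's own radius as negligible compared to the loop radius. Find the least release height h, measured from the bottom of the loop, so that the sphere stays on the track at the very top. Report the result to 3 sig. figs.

For this body I = (2/3)MR², i.e. k = I/(MR²) = 2/3.
At the top, contact is just lost when gravity alone supplies the centripetal force: Mg = Mv_top²/r, i.e. v_top² = gr.
With ω = v/R, the kinetic energy at speed v is ½(1+k)Mv² = (5/6)Mv².
Energy conservation from release (height h) to the top (height 2r): Mgh = Mg(2r) + (5/6)M·gr.
Thus h_min = 2r + (1+k)r/2 = r(2 + 1.667/2) = 1.1 × 2.833 ≈ 3.12 m.

h_min ≈ 3.12 m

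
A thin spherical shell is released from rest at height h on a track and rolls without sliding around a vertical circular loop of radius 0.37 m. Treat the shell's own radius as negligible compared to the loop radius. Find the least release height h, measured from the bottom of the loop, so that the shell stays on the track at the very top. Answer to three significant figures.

h_min ≈ 1.05 m

Here I = (2/3)MR², so the shape factor k = I/(MR²) = 2/3.
At the top, contact is just lost when gravity alone supplies the centripetal force: Mg = Mv_top²/r, i.e. v_top² = gr.
With ω = v/R, the kinetic energy at speed v is ½(1+k)Mv² = (5/6)Mv².
Energy conservation from release (height h) to the top (height 2r): Mgh = Mg(2r) + (5/6)M·gr.
Thus h_min = 2r + (1+k)r/2 = r(2 + 1.667/2) = 0.37 × 2.833 ≈ 1.05 m.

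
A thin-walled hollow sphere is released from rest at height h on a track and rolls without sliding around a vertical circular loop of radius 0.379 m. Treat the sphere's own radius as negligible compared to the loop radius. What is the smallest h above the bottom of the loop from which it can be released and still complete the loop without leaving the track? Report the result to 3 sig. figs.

h_min ≈ 1.07 m

With I = (2/3)MR², the ratio k = I/(MR²) is 2/3.
At the top, contact is just lost when gravity alone supplies the centripetal force: Mg = Mv_top²/r, i.e. v_top² = gr.
With ω = v/R, the kinetic energy at speed v is ½(1+k)Mv² = (5/6)Mv².
Energy conservation from release (height h) to the top (height 2r): Mgh = Mg(2r) + (5/6)M·gr.
Thus h_min = 2r + (1+k)r/2 = r(2 + 1.667/2) = 0.379 × 2.833 ≈ 1.07 m.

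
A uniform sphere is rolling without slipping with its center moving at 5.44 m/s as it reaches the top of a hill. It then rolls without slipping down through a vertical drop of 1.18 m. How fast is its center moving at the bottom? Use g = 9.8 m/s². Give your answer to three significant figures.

v ≈ 6.79 m/s

For this body I = (2/5)MR², i.e. k = I/(MR²) = 0.4.
Since it rolls without slipping, ω = v/R and KE = ½Mv² + ½Iω² = ½(1+k)Mv² = (7/10)Mv².
Energy conservation: (7/10)Mv₀² + Mgh = (7/10)Mv², so v² = v₀² + 2gh/(1+k).
v = √(5.44² + 2×9.8×1.18/1.4) = √46.11 ≈ 6.79 m/s.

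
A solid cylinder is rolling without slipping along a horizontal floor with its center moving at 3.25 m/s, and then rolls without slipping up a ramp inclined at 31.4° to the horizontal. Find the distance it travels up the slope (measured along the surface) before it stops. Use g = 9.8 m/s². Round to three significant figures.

With I = (1/2)MR², the ratio k = I/(MR²) is 0.5.
Rolling without slipping gives ω = v/R, so the total kinetic energy is ½Mv² + ½Iω² = ½(1+k)Mv² = (3/4)Mv².
Setting this equal to Mgh gives the vertical rise h = (1+k)v₀²/(2g) = 1.5×3.25²/(2×9.8) = 0.8084 m.
The distance along the slope is d = h/sinθ = 0.8084/sin31.4° ≈ 1.55 m.

d ≈ 1.55 m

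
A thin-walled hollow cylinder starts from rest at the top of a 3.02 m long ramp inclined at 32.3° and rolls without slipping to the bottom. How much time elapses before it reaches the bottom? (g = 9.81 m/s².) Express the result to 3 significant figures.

With I = MR², the ratio k = I/(MR²) is 1.
Along the incline Mg sinθ − f = Ma, and torque about the center fR = Iα = kMR²(a/R) gives f = kMa.
Hence a = g sinθ/(1+k) = 9.81×sin32.3°/2 = 2.621 m/s².
Starting from rest, L = ½at², so t = √(2L/a) = √(2×3.02/2.621) ≈ 1.52 s.

t ≈ 1.52 s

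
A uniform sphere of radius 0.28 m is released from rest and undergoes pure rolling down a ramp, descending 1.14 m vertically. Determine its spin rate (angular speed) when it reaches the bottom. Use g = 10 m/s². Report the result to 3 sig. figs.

ω ≈ 14.4 rad/s

For this body I = (2/5)MR², i.e. k = I/(MR²) = 0.4.
The rolling condition ω = v/R makes the rotational term ½I(v/R)² = ½kMv², so KE_total = ½(1+k)Mv² = (7/10)Mv².
Energy conservation Mgh = ½(1+k)Mv² gives v = √(2gh/(1+k)) = √(2 × 10 × 1.14 / 1.4) = 4.036 m/s.
The angular speed follows from ω = v/R = 4.036/0.28 ≈ 14.4 rad/s.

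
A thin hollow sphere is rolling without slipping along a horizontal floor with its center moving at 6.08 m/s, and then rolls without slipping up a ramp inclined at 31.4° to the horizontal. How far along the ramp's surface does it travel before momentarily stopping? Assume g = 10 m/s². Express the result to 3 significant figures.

Here I = (2/3)MR², so the shape factor k = I/(MR²) = 2/3.
The rolling condition ω = v/R makes the rotational term ½I(v/R)² = ½kMv², so KE_total = ½(1+k)Mv² = (5/6)Mv².
Setting this equal to Mgh gives the vertical rise h = (1+k)v₀²/(2g) = 1.667×6.08²/(2×10) = 3.081 m.
The distance along the slope is d = h/sinθ = 3.081/sin31.4° ≈ 5.91 m.

d ≈ 5.91 m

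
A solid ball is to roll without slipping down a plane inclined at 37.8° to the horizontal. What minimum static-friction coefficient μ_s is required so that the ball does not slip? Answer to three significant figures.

For this body I = (2/5)MR², i.e. k = I/(MR²) = 0.4.
Newton's second law down the slope: Mg sinθ − f = Ma. The torque equation fR = Iα (with α = a/R) gives f = kMa.
These give a = g sinθ/(1+k) and the required friction f = kMg sinθ/(1+k).
With N = Mg cosθ, the no-slip condition f ≤ μN gives μ_min = f/N = k tanθ/(1+k).
μ_min = 0.4 × tan37.8° / 1.4 ≈ 0.222.

μ_min ≈ 0.222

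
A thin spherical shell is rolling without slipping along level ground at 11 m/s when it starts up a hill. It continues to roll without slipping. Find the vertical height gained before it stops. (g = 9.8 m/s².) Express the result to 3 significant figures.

h ≈ 10.3 m

With I = (2/3)MR², the ratio k = I/(MR²) is 2/3.
Pure rolling means v = ωR; then KE = ½Mv² + ½I(v/R)² = ½(1+k)Mv² = (5/6)Mv².
All of this converts to potential energy at the highest point: (5/6)Mv₀² = Mgh.
Thus h = (1+k)v₀²/(2g) = 1.667 × 11² / (2 × 9.8) ≈ 10.3 m.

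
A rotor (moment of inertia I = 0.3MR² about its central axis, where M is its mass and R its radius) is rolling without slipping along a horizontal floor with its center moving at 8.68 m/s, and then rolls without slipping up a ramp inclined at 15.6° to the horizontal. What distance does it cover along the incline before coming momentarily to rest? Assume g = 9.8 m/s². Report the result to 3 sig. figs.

d ≈ 18.6 m

The moment of inertia is 0.3MR², giving k ≡ I/(MR²) = 0.3.
Pure rolling means v = ωR; then KE = ½Mv² + ½I(v/R)² = ½(1+k)Mv² = (13/20)Mv².
Setting this equal to Mgh gives the vertical rise h = (1+k)v₀²/(2g) = 1.3×8.68²/(2×9.8) = 4.997 m.
The distance along the slope is d = h/sinθ = 4.997/sin15.6° ≈ 18.6 m.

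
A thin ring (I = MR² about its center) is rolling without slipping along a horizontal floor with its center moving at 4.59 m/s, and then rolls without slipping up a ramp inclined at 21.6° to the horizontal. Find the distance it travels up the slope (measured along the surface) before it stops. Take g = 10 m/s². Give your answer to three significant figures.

d ≈ 5.72 m

For this body I = MR², i.e. k = I/(MR²) = 1.
Pure rolling means v = ωR; then KE = ½Mv² + ½I(v/R)² = ½(1+k)Mv² = Mv².
Setting this equal to Mgh gives the vertical rise h = (1+k)v₀²/(2g) = 2×4.59²/(2×10) = 2.107 m.
The distance along the slope is d = h/sinθ = 2.107/sin21.6° ≈ 5.72 m.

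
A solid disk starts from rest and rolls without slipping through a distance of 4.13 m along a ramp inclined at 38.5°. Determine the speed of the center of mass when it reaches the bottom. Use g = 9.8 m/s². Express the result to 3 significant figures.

v ≈ 5.80 m/s

Here I = (1/2)MR², so the shape factor k = I/(MR²) = 0.5.
Since it rolls without slipping, ω = v/R and KE = ½Mv² + ½Iω² = ½(1+k)Mv² = (3/4)Mv².
The vertical drop is h = L sinθ = 4.13 × sin38.5° = 2.571 m.
Setting Mgh = (3/4)Mv² gives v = √(2gh/(1+k)) = √(2·9.8·2.571/1.5) ≈ 5.80 m/s.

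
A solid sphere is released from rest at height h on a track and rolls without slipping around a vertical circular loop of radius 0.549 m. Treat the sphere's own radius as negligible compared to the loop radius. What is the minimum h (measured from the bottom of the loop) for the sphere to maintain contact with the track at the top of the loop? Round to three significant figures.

The moment of inertia is (2/5)MR², giving k ≡ I/(MR²) = 0.4.
At the top of the loop, the minimum-contact condition is Mg = Mv_top²/r, so v_top² = gr.
With ω = v/R, the kinetic energy at speed v is ½(1+k)Mv² = (7/10)Mv².
Energy conservation from release (height h) to the top (height 2r): Mgh = Mg(2r) + (7/10)M·gr.
Thus h_min = 2r + (1+k)r/2 = r(2 + 1.4/2) = 0.549 × 2.7 ≈ 1.48 m.

h_min ≈ 1.48 m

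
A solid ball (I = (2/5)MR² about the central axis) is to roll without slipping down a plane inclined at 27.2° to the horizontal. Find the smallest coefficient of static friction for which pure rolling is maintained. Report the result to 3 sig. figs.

With I = (2/5)MR², the ratio k = I/(MR²) is 0.4.
Newton's second law down the slope: Mg sinθ − f = Ma. The torque equation fR = Iα (with α = a/R) gives f = kMa.
These give a = g sinθ/(1+k) and the required friction f = kMg sinθ/(1+k).
The normal force is N = Mg cosθ, so μ_min = f/N = k tanθ/(1+k).
μ_min = 0.4 × tan27.2° / 1.4 ≈ 0.147.

μ_min ≈ 0.147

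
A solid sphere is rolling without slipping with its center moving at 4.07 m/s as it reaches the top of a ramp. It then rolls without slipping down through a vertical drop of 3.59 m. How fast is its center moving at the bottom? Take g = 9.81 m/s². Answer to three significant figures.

v ≈ 8.18 m/s

The moment of inertia is (2/5)MR², giving k ≡ I/(MR²) = 0.4.
Pure rolling means v = ωR; then KE = ½Mv² + ½I(v/R)² = ½(1+k)Mv² = (7/10)Mv².
Energy conservation: (7/10)Mv₀² + Mgh = (7/10)Mv², so v² = v₀² + 2gh/(1+k).
v = √(4.07² + 2×9.81×3.59/1.4) = √66.88 ≈ 8.18 m/s.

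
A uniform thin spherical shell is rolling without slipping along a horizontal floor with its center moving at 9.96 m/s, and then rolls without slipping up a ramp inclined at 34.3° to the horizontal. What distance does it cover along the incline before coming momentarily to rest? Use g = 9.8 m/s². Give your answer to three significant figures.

d ≈ 15.0 m

Here I = (2/3)MR², so the shape factor k = I/(MR²) = 2/3.
Since it rolls without slipping, ω = v/R and KE = ½Mv² + ½Iω² = ½(1+k)Mv² = (5/6)Mv².
Setting this equal to Mgh gives the vertical rise h = (1+k)v₀²/(2g) = 1.667×9.96²/(2×9.8) = 8.436 m.
Along the incline, d = h/sinθ = 8.436/sin34.3° ≈ 15.0 m.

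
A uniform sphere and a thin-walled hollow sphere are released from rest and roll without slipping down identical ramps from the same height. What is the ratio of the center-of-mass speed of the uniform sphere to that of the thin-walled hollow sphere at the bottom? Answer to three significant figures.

Each satisfies Mgh = ½(1+k)Mv² with k = I/(MR²), so v ∝ 1/√(1+k).
For the uniform sphere k = 0.4; for the thin-walled hollow sphere k = 2/3.
v₁/v₂ = √((1+k₂)/(1+k₁)) = √(1.667/1.4) ≈ 1.09.

v_ratio ≈ 1.09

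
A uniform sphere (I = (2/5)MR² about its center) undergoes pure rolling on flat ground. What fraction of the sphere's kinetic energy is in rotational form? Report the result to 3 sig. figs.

The moment of inertia is (2/5)MR², giving k ≡ I/(MR²) = 0.4.
With ω = v/R, KE_trans = ½Mv² and KE_rot = ½Iω² = ½kMv², so KE_total = ½(1+k)Mv².
The rotational fraction is therefore k/(1+k) = 0.4/1.4 ≈ 0.286.

fraction ≈ 0.286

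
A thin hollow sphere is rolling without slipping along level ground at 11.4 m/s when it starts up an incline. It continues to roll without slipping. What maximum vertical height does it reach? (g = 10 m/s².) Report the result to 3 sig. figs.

h ≈ 10.8 m

The moment of inertia is (2/3)MR², giving k ≡ I/(MR²) = 2/3.
Pure rolling means v = ωR; then KE = ½Mv² + ½I(v/R)² = ½(1+k)Mv² = (5/6)Mv².
At the top the kinetic energy is zero, so (5/6)Mv₀² = Mgh.
Thus h = (1+k)v₀²/(2g) = 1.667 × 11.4² / (2 × 10) ≈ 10.8 m.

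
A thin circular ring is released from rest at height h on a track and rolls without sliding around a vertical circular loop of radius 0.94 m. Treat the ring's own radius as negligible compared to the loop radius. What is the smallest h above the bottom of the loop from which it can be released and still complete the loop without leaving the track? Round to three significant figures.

h_min ≈ 2.82 m

Here I = MR², so the shape factor k = I/(MR²) = 1.
At the top, contact is just lost when gravity alone supplies the centripetal force: Mg = Mv_top²/r, i.e. v_top² = gr.
With ω = v/R, the kinetic energy at speed v is ½(1+k)Mv² = Mv².
Energy conservation from release (height h) to the top (height 2r): Mgh = Mg(2r) + M·gr.
Thus h_min = 2r + (1+k)r/2 = r(2 + 2/2) = 0.94 × 3 ≈ 2.82 m.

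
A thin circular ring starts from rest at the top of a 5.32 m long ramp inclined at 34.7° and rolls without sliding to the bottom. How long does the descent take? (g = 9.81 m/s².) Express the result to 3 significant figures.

t ≈ 1.95 s

The moment of inertia is MR², giving k ≡ I/(MR²) = 1.
Along the incline Mg sinθ − f = Ma, and torque about the center fR = Iα = kMR²(a/R) gives f = kMa.
Hence a = g sinθ/(1+k) = 9.81×sin34.7°/2 = 2.792 m/s².
With constant a from rest, t = √(2L/a) = √(2·5.32/2.792) ≈ 1.95 s.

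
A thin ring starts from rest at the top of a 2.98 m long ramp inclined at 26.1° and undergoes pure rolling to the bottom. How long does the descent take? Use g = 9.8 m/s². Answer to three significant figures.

With I = MR², the ratio k = I/(MR²) is 1.
Along the incline Mg sinθ − f = Ma, and torque about the center fR = Iα = kMR²(a/R) gives f = kMa.
Hence a = g sinθ/(1+k) = 9.8×sin26.1°/2 = 2.156 m/s².
Starting from rest, L = ½at², so t = √(2L/a) = √(2×2.98/2.156) ≈ 1.66 s.

t ≈ 1.66 s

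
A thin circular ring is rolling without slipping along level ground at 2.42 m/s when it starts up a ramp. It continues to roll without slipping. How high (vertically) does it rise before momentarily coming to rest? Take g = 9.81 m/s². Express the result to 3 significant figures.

h ≈ 0.597 m

For this body I = MR², i.e. k = I/(MR²) = 1.
The rolling condition ω = v/R makes the rotational term ½I(v/R)² = ½kMv², so KE_total = ½(1+k)Mv² = Mv².
At the top the kinetic energy is zero, so Mv₀² = Mgh.
Thus h = (1+k)v₀²/(2g) = 2 × 2.42² / (2 × 9.81) ≈ 0.597 m.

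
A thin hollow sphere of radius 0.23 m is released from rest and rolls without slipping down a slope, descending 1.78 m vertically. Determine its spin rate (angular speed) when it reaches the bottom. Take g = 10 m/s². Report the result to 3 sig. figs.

ω ≈ 20.1 rad/s

For this body I = (2/3)MR², i.e. k = I/(MR²) = 2/3.
The rolling condition ω = v/R makes the rotational term ½I(v/R)² = ½kMv², so KE_total = ½(1+k)Mv² = (5/6)Mv².
Energy conservation Mgh = ½(1+k)Mv² gives v = √(2gh/(1+k)) = √(2 × 10 × 1.78 / 1.667) = 4.622 m/s.
Then ω = v/R = 4.622 / 0.23 ≈ 20.1 rad/s.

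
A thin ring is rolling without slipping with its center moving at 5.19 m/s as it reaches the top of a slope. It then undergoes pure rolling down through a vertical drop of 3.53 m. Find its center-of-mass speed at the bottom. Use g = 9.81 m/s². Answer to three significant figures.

v ≈ 7.85 m/s

For this body I = MR², i.e. k = I/(MR²) = 1.
The rolling condition ω = v/R makes the rotational term ½I(v/R)² = ½kMv², so KE_total = ½(1+k)Mv² = Mv².
Energy conservation: Mv₀² + Mgh = Mv², so v² = v₀² + 2gh/(1+k).
v = √(5.19² + 2×9.81×3.53/2) = √61.57 ≈ 7.85 m/s.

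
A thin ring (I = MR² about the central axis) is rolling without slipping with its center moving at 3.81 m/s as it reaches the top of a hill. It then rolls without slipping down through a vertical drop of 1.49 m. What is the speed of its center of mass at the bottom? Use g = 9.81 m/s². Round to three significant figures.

v ≈ 5.40 m/s

With I = MR², the ratio k = I/(MR²) is 1.
Rolling without slipping gives ω = v/R, so the total kinetic energy is ½Mv² + ½Iω² = ½(1+k)Mv² = Mv².
Energy conservation: Mv₀² + Mgh = Mv², so v² = v₀² + 2gh/(1+k).
v = √(3.81² + 2×9.81×1.49/2) = √29.13 ≈ 5.40 m/s.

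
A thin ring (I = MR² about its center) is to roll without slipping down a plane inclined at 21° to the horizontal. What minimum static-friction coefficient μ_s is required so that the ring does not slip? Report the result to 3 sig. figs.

μ_min ≈ 0.192

For this body I = MR², i.e. k = I/(MR²) = 1.
Newton's second law down the slope: Mg sinθ − f = Ma. The torque equation fR = Iα (with α = a/R) gives f = kMa.
These give a = g sinθ/(1+k) and the required friction f = kMg sinθ/(1+k).
With N = Mg cosθ, the no-slip condition f ≤ μN gives μ_min = f/N = k tanθ/(1+k).
μ_min = 1 × tan21° / 2 ≈ 0.192.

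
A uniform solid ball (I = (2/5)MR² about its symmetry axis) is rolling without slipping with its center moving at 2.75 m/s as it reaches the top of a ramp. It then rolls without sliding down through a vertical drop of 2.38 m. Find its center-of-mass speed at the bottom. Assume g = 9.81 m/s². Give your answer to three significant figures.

The moment of inertia is (2/5)MR², giving k ≡ I/(MR²) = 0.4.
Since it rolls without slipping, ω = v/R and KE = ½Mv² + ½Iω² = ½(1+k)Mv² = (7/10)Mv².
Conserving energy between top and bottom: (7/10)Mv² = (7/10)Mv₀² + Mgh, hence v² = v₀² + 2gh/(1+k).
v = √(2.75² + 2×9.81×2.38/1.4) = √40.92 ≈ 6.40 m/s.

v ≈ 6.40 m/s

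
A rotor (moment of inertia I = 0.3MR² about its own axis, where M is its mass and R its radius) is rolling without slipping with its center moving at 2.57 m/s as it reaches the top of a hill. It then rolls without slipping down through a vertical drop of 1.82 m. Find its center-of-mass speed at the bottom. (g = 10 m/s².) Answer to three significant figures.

With I = 0.3MR², the ratio k = I/(MR²) is 0.3.
Since it rolls without slipping, ω = v/R and KE = ½Mv² + ½Iω² = ½(1+k)Mv² = (13/20)Mv².
Energy conservation: (13/20)Mv₀² + Mgh = (13/20)Mv², so v² = v₀² + 2gh/(1+k).
v = √(2.57² + 2×10×1.82/1.3) = √34.6 ≈ 5.88 m/s.

v ≈ 5.88 m/s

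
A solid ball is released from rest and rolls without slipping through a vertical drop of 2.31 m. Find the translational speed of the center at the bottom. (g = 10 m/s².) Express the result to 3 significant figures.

v ≈ 5.74 m/s

Here I = (2/5)MR², so the shape factor k = I/(MR²) = 0.4.
The rolling condition ω = v/R makes the rotational term ½I(v/R)² = ½kMv², so KE_total = ½(1+k)Mv² = (7/10)Mv².
Energy conservation: Mgh = (7/10)Mv², so v = √(2gh/(1+k)) = √(2 × 10 × 2.31 / 1.4) ≈ 5.74 m/s.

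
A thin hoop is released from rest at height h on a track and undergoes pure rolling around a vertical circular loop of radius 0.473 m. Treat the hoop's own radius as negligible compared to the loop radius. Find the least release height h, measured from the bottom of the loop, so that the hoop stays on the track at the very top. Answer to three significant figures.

The moment of inertia is MR², giving k ≡ I/(MR²) = 1.
At the top of the loop, the minimum-contact condition is Mg = Mv_top²/r, so v_top² = gr.
With ω = v/R, the kinetic energy at speed v is ½(1+k)Mv² = Mv².
Energy conservation from release (height h) to the top (height 2r): Mgh = Mg(2r) + M·gr.
Thus h_min = 2r + (1+k)r/2 = r(2 + 2/2) = 0.473 × 3 ≈ 1.42 m.

h_min ≈ 1.42 m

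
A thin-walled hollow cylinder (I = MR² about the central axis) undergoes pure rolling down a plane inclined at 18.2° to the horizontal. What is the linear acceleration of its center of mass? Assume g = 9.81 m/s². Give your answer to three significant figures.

The moment of inertia is MR², giving k ≡ I/(MR²) = 1.
Newton's second law down the slope: Mg sinθ − f = Ma. The torque equation fR = Iα (with α = a/R) gives f = kMa.
Eliminating f: Mg sinθ = (1+k)Ma, so a = g sinθ/(1+k) = 9.81 × sin18.2° / 2 ≈ 1.53 m/s².

a ≈ 1.53 m/s²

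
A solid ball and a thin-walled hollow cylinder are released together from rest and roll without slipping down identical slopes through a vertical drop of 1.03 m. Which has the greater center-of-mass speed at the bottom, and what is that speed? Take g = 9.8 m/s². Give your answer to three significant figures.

For rolling without slipping, Mgh = ½(1+k)Mv² where k = I/(MR²), so v = √(2gh/(1+k)).
Solid ball: k = 0.4, giving v = √(2×9.8×1.03/1.4) = 3.797 m/s.
Thin-walled hollow cylinder: k = 1, giving v = √(2×9.8×1.03/2) = 3.177 m/s.
The smaller k wins: the solid ball, at ≈ 3.80 m/s.

the solid ball, at v ≈ 3.80 m/s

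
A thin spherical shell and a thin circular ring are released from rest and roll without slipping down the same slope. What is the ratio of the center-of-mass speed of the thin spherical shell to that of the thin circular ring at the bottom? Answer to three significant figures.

Each satisfies Mgh = ½(1+k)Mv² with k = I/(MR²), so v ∝ 1/√(1+k).
For the thin spherical shell k = 2/3; for the thin circular ring k = 1.
v₁/v₂ = √((1+k₂)/(1+k₁)) = √(2/1.667) ≈ 1.10.

v_ratio ≈ 1.10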